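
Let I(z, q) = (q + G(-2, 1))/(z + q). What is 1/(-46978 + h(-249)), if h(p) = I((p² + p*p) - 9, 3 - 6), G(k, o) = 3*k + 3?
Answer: -20665/970800371 ≈ -2.1287e-5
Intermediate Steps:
G(k, o) = 3 + 3*k
I(z, q) = (-3 + q)/(q + z) (I(z, q) = (q + (3 + 3*(-2)))/(z + q) = (q + (3 - 6))/(q + z) = (q - 3)/(q + z) = (-3 + q)/(q + z))
h(p) = -6/(-12 + 2*p²) (h(p) = (-3 + (3 - 6))/((3 - 6) + ((p² + p*p) - 9)) = (-3 - 3)/(-3 + ((p² + p²) - 9)) = -6/(-3 + (2*p² - 9)) = -6/(-3 + (-9 + 2*p²)) = -6/(-12 + 2*p²))
1/(-46978 + h(-249)) = 1/(-46978 - 3/(-6 + (-249)²)) = 1/(-46978 - 3/(-6 + 62001)) = 1/(-46978 - 3/61995) = 1/(-46978 - 3*1/61995) = 1/(-46978 - 1/20665) = 1/(-970800371/20665) = -20665/970800371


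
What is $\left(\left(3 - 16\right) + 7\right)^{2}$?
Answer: $36$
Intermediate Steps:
$\left(\left(3 - 16\right) + 7\right)^{2} = \left(-13 + 7\right)^{2} = \left(-6\right)^{2} = 36$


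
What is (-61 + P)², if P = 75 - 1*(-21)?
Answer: 1225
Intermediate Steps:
P = 96 (P = 75 + 21 = 96)
(-61 + P)² = (-61 + 96)² = 35² = 1225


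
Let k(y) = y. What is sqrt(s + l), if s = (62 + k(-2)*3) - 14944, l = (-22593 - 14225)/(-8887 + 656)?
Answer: I*sqrt(1008349437610)/8231 ≈ 122.0*I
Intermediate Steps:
l = 36818/8231 (l = -36818/(-8231) = -36818*(-1/8231) = 36818/8231 ≈ 4.4731)
s = -14888 (s = (62 - 2*3) - 14944 = (62 - 6) - 14944 = 56 - 14944 = -14888)
sqrt(s + l) = sqrt(-14888 + 36818/8231) = sqrt(-122506310/8231) = I*sqrt(1008349437610)/8231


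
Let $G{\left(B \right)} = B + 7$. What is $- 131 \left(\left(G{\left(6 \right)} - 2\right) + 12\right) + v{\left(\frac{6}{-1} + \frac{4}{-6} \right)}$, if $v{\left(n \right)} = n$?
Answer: $- \frac{9059}{3} \approx -3019.7$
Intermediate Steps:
$G{\left(B \right)} = 7 + B$
$- 131 \left(\left(G{\left(6 \right)} - 2\right) + 12\right) + v{\left(\frac{6}{-1} + \frac{4}{-6} \right)} = - 131 \left(\left(\left(7 + 6\right) - 2\right) + 12\right) + \left(\frac{6}{-1} + \frac{4}{-6}\right) = - 131 \left(\left(13 - 2\right) + 12\right) + \left(6 \left(-1\right) + 4 \left(- \frac{1}{6}\right)\right) = - 131 \left(11 + 12\right) - \frac{20}{3} = \left(-131\right) 23 - \frac{20}{3} = -3013 - \frac{20}{3} = - \frac{9059}{3}$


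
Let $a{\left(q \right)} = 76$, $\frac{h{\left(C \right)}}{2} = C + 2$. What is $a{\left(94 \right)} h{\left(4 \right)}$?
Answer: $912$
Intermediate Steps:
$h{\left(C \right)} = 4 + 2 C$ ($h{\left(C \right)} = 2 \left(C + 2\right) = 2 \left(2 + C\right) = 4 + 2 C$)
$a{\left(94 \right)} h{\left(4 \right)} = 76 \left(4 + 2 \cdot 4\right) = 76 \left(4 + 8\right) = 76 \cdot 12 = 912$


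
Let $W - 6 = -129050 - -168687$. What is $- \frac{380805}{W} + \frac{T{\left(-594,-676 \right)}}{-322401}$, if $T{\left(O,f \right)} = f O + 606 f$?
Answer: $- \frac{40816776263}{4260314281} \approx -9.5807$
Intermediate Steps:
$T{\left(O,f \right)} = 606 f + O f$ ($T{\left(O,f \right)} = O f + 606 f = 606 f + O f$)
$W = 39643$ ($W = 6 - -39637 = 6 + \left(-129050 + 168687\right) = 6 + 39637 = 39643$)
$- \frac{380805}{W} + \frac{T{\left(-594,-676 \right)}}{-322401} = - \frac{380805}{39643} + \frac{\left(-676\right) \left(606 - 594\right)}{-322401} = \left(-380805\right) \frac{1}{39643} + \left(-676\right) 12 \left(- \frac{1}{322401}\right) = - \frac{380805}{39643} - - \frac{2704}{107467} = - \frac{380805}{39643} + \frac{2704}{107467} = - \frac{40816776263}{4260314281}$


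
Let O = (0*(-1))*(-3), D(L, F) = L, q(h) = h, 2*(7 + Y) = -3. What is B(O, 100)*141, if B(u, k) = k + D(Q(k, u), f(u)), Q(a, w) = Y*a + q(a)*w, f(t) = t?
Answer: -105750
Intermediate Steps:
Y = -17/2 (Y = -7 + (1/2)*(-3) = -7 - 3/2 = -17/2 ≈ -8.5000)
Q(a, w) = -17*a/2 + a*w
O = 0 (O = 0*(-3) = 0)
B(u, k) = k + k*(-17 + 2*u)/2
B(O, 100)*141 = ((1/2)*100*(-15 + 2*0))*141 = ((1/2)*100*(-15 + 0))*141 = ((1/2)*100*(-15))*141 = -750*141 = -105750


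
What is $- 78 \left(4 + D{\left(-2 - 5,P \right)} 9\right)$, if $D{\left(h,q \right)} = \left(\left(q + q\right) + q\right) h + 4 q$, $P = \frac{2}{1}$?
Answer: $23556$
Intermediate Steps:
$P = 2$ ($P = 2 \cdot 1 = 2$)
$D{\left(h,q \right)} = 4 q + 3 h q$ ($D{\left(h,q \right)} = \left(2 q + q\right) h + 4 q = 3 q h + 4 q = 3 h q + 4 q = 4 q + 3 h q$)
$- 78 \left(4 + D{\left(-2 - 5,P \right)} 9\right) = - 78 \left(4 + 2 \left(4 + 3 \left(-2 - 5\right)\right) 9\right) = - 78 \left(4 + 2 \left(4 + 3 \left(-7\right)\right) 9\right) = - 78 \left(4 + 2 \left(4 - 21\right) 9\right) = - 78 \left(4 + 2 \left(-17\right) 9\right) = - 78 \left(4 - 306\right) = \left(-78\right) \left(-302\right) = 23556$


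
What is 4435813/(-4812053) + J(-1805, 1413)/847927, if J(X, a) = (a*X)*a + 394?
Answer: -17345469851974154/4080269664131 ≈ -4251.1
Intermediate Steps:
J(X, a) = 394 + X*a² (J(X, a) = (X*a)*a + 394 = X*a² + 394 = 394 + X*a²)
4435813/(-4812053) + J(-1805, 1413)/847927 = 4435813/(-4812053) + (394 - 1805*1413²)/847927 = 4435813*(-1/4812053) + (394 - 1805*1996569)*(1/847927) = -4435813/4812053 + (394 - 3603807045)*(1/847927) = -4435813/4812053 - 3603806651*1/847927 = -4435813/4812053 - 3603806651/847927 = -17345469851974154/4080269664131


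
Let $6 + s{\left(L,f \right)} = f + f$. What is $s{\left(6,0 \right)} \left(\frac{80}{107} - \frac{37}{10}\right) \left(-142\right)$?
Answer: $- \frac{1345734}{535} \approx -2515.4$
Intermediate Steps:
$s{\left(L,f \right)} = -6 + 2 f$ ($s{\left(L,f \right)} = -6 + \left(f + f\right) = -6 + 2 f$)
$s{\left(6,0 \right)} \left(\frac{80}{107} - \frac{37}{10}\right) \left(-142\right) = \left(-6 + 2 \cdot 0\right) \left(\frac{80}{107} - \frac{37}{10}\right) \left(-142\right) = \left(-6 + 0\right) \left(80 \cdot \frac{1}{107} - \frac{37}{10}\right) \left(-142\right) = - 6 \left(\frac{80}{107} - \frac{37}{10}\right) \left(-142\right) = \left(-6\right) \left(- \frac{3159}{1070}\right) \left(-142\right) = \frac{9477}{535} \left(-142\right) = - \frac{1345734}{535}$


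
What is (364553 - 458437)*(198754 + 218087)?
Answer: -39134700444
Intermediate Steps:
(364553 - 458437)*(198754 + 218087) = -93884*416841 = -39134700444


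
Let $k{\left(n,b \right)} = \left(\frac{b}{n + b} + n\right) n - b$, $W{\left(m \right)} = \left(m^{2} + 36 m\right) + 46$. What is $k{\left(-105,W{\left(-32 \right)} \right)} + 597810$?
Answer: $\frac{113858869}{187} \approx 6.0887 \cdot 10^{5}$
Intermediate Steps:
$W{\left(m \right)} = 46 + m^{2} + 36 m$
$k{\left(n,b \right)} = - b + n \left(n + \frac{b}{b + n}\right)$ ($k{\left(n,b \right)} = \left(\frac{b}{b + n} + n\right) n - b = \left(n + \frac{b}{b + n}\right) n - b = n \left(n + \frac{b}{b + n}\right) - b = - b + n \left(n + \frac{b}{b + n}\right)$)
$k{\left(-105,W{\left(-32 \right)} \right)} + 597810 = \frac{\left(-105\right)^{3} - \left(46 + \left(-32\right)^{2} + 36 \left(-32\right)\right)^{2} + \left(46 + \left(-32\right)^{2} + 36 \left(-32\right)\right) \left(-105\right)^{2}}{\left(46 + \left(-32\right)^{2} + 36 \left(-32\right)\right) - 105} + 597810 = \frac{-1157625 - \left(46 + 1024 - 1152\right)^{2} + \left(46 + 1024 - 1152\right) 11025}{\left(46 + 1024 - 1152\right) - 105} + 597810 = \frac{-1157625 - \left(-82\right)^{2} - 904050}{-82 - 105} + 597810 = \frac{-1157625 - 6724 - 904050}{-187} + 597810 = - \frac{-1157625 - 6724 - 904050}{187} + 597810 = \left(- \frac{1}{187}\right) \left(-2068399\right) + 597810 = \frac{2068399}{187} + 597810 = \frac{113858869}{187}$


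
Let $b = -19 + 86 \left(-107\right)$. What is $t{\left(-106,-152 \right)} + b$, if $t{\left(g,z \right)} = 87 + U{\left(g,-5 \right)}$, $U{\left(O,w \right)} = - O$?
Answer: $-9028$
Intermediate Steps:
$t{\left(g,z \right)} = 87 - g$
$b = -9221$ ($b = -19 - 9202 = -9221$)
$t{\left(-106,-152 \right)} + b = \left(87 - -106\right) - 9221 = \left(87 + 106\right) - 9221 = 193 - 9221 = -9028$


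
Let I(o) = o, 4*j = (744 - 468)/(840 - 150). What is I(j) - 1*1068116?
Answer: -10681159/10 ≈ -1.0681e+6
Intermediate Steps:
j = ⅒ (j = ((744 - 468)/(840 - 150))/4 = (276/690)/4 = (276*(1/690))/4 = (¼)*(⅖) = ⅒ ≈ 0.10000)
I(j) - 1*1068116 = ⅒ - 1*1068116 = ⅒ - 1068116 = -10681159/10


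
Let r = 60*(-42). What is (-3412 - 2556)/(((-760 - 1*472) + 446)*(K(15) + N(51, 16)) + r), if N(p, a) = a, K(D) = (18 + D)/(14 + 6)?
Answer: 59680/163929 ≈ 0.36406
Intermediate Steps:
r = -2520
K(D) = 9/10 + D/20 (K(D) = (18 + D)/20 = (18 + D)*(1/20) = 9/10 + D/20)
(-3412 - 2556)/(((-760 - 1*472) + 446)*(K(15) + N(51, 16)) + r) = (-3412 - 2556)/(((-760 - 1*472) + 446)*((9/10 + (1/20)*15) + 16) - 2520) = -5968/(((-760 - 472) + 446)*((9/10 + ¾) + 16) - 2520) = -5968/((-1232 + 446)*(33/20 + 16) - 2520) = -5968/(-786*353/20 - 2520) = -5968/(-138729/10 - 2520) = -5968/(-163929/10) = -5968*(-10/163929) = 59680/163929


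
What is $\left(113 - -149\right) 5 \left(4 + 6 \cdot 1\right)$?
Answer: $13100$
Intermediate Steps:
$\left(113 - -149\right) 5 \left(4 + 6 \cdot 1\right) = \left(113 + 149\right) 5 \left(4 + 6\right) = 262 \cdot 5 \cdot 10 = 1310 \cdot 10 = 13100$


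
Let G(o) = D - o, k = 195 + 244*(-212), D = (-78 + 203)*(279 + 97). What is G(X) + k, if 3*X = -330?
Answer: -4423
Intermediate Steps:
D = 47000 (D = 125*376 = 47000)
X = -110 (X = (1/3)*(-330) = -110)
k = -51533 (k = 195 - 51728 = -51533)
G(o) = 47000 - o
G(X) + k = (47000 - 1*(-110)) - 51533 = (47000 + 110) - 51533 = 47110 - 51533 = -4423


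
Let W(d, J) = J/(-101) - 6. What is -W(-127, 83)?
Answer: 689/101 ≈ 6.8218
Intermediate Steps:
W(d, J) = -6 - J/101 (W(d, J) = -J/101 - 6 = -6 - J/101)
-W(-127, 83) = -(-6 - 1/101*83) = -(-6 - 83/101) = -1*(-689/101) = 689/101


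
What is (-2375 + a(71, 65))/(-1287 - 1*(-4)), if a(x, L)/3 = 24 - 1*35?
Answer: 2408/1283 ≈ 1.8769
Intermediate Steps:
a(x, L) = -33 (a(x, L) = 3*(24 - 1*35) = 3*(24 - 35) = 3*(-11) = -33)
(-2375 + a(71, 65))/(-1287 - 1*(-4)) = (-2375 - 33)/(-1287 - 1*(-4)) = -2408/(-1287 + 4) = -2408/(-1283) = -2408*(-1/1283) = 2408/1283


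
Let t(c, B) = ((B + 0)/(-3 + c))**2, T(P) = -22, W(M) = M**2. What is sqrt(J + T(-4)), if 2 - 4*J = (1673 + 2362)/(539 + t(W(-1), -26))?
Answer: I*sqrt(1276819)/236 ≈ 4.788*I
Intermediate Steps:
t(c, B) = B**2/(-3 + c)**2 (t(c, B) = (B/(-3 + c))**2 = B**2/(-3 + c)**2)
J = -873/944 (J = 1/2 - (1673 + 2362)/(4*(539 + (-26)**2/(-3 + (-1)**2)**2)) = 1/2 - 4035/(4*(539 + 676/(-3 + 1)**2)) = 1/2 - 4035/(4*(539 + 676/(-2)**2)) = 1/2 - 4035/(4*(539 + 676*(1/4))) = 1/2 - 4035/(4*(539 + 169)) = 1/2 - 4035/(4*708) = 1/2 - 1/4*1345/236 = 1/2 - 1345/944 = -873/944 ≈ -0.92479)
sqrt(J + T(-4)) = sqrt(-873/944 - 22) = sqrt(-21641/944) = I*sqrt(1276819)/236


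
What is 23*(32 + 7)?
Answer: 897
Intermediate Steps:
23*(32 + 7) = 23*39 = 897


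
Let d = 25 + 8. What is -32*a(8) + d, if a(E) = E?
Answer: -223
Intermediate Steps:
d = 33
-32*a(8) + d = -32*8 + 33 = -256 + 33 = -223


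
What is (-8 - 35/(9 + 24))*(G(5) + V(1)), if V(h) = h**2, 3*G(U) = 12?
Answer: -1495/33 ≈ -45.303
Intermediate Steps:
G(U) = 4 (G(U) = (1/3)*12 = 4)
(-8 - 35/(9 + 24))*(G(5) + V(1)) = (-8 - 35/(9 + 24))*(4 + 1**2) = (-8 - 35/33)*(4 + 1) = (-8 - 35*1/33)*5 = (-8 - 35/33)*5 = -299/33*5 = -1495/33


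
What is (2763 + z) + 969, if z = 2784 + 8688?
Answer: 15204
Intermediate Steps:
z = 11472
(2763 + z) + 969 = (2763 + 11472) + 969 = 14235 + 969 = 15204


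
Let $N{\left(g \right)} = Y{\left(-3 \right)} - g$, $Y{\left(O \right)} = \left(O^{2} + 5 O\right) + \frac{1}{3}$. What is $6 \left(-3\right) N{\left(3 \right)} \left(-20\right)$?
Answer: $-3120$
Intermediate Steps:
$Y{\left(O \right)} = \frac{1}{3} + O^{2} + 5 O$ ($Y{\left(O \right)} = \left(O^{2} + 5 O\right) + \frac{1}{3} = \frac{1}{3} + O^{2} + 5 O$)
$N{\left(g \right)} = - \frac{17}{3} - g$ ($N{\left(g \right)} = \left(\frac{1}{3} + \left(-3\right)^{2} + 5 \left(-3\right)\right) - g = \left(\frac{1}{3} + 9 - 15\right) - g = - \frac{17}{3} - g$)
$6 \left(-3\right) N{\left(3 \right)} \left(-20\right) = 6 \left(-3\right) \left(- \frac{17}{3} - 3\right) \left(-20\right) = - 18 \left(- \frac{17}{3} - 3\right) \left(-20\right) = \left(-18\right) \left(- \frac{26}{3}\right) \left(-20\right) = 156 \left(-20\right) = -3120$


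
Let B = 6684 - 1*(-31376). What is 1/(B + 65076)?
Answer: 1/103136 ≈ 9.6959e-6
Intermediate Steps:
B = 38060 (B = 6684 + 31376 = 38060)
1/(B + 65076) = 1/(38060 + 65076) = 1/103136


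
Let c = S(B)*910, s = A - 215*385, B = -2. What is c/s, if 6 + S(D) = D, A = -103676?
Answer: 7280/186451 ≈ 0.039045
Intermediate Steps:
S(D) = -6 + D
s = -186451 (s = -103676 - 215*385 = -103676 - 1*82775 = -103676 - 82775 = -186451)
c = -7280 (c = (-6 - 2)*910 = -8*910 = -7280)
c/s = -7280/(-186451) = -7280*(-1/186451) = 7280/186451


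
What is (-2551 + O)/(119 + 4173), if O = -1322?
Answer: -3873/4292 ≈ -0.90238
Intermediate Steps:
(-2551 + O)/(119 + 4173) = (-2551 - 1322)/(119 + 4173) = -3873/4292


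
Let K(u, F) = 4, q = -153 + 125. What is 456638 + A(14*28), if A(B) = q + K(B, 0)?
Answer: 456614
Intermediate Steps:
q = -28
A(B) = -24 (A(B) = -28 + 4 = -24)
456638 + A(14*28) = 456638 - 24 = 456614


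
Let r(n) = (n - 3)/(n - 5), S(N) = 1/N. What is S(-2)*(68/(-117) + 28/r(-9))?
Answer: -1877/117 ≈ -16.043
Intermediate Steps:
r(n) = (-3 + n)/(-5 + n)
S(-2)*(68/(-117) + 28/r(-9)) = (68/(-117) + 28/(((-3 - 9)/(-5 - 9))))/(-2) = -(68*(-1/117) + 28/((-12/(-14))))/2 = -(-68/117 + 28/((-1/14*(-12))))/2 = -(-68/117 + 28/(6/7))/2 = -(-68/117 + 28*(7/6))/2 = -(-68/117 + 98/3)/2 = -1/2*3754/117 = -1877/117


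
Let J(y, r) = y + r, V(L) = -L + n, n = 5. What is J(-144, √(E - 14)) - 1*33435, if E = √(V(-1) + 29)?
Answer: -33579 + I*√(14 - √35) ≈ -33579.0 + 2.8432*I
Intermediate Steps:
V(L) = 5 - L (V(L) = -L + 5 = 5 - L)
E = √35 (E = √((5 - 1*(-1)) + 29) = √((5 + 1) + 29) = √(6 + 29) = √35 ≈ 5.9161)
J(y, r) = r + y
J(-144, √(E - 14)) - 1*33435 = (√(√35 - 14) - 144) - 1*33435 = (√(-14 + √35) - 144) - 33435 = (-144 + √(-14 + √35)) - 33435 = -33579 + √(-14 + √35)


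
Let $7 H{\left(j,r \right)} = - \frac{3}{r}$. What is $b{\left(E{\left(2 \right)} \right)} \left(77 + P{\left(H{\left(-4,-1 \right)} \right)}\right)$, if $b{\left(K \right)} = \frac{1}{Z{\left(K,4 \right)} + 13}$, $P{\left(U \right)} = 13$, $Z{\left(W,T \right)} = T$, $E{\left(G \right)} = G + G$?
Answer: $\frac{90}{17} \approx 5.2941$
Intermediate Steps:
$E{\left(G \right)} = 2 G$
$H{\left(j,r \right)} = - \frac{3}{7 r}$ ($H{\left(j,r \right)} = \frac{\left(-3\right) \frac{1}{r}}{7} = - \frac{3}{7 r}$)
$b{\left(K \right)} = \frac{1}{17}$ ($b{\left(K \right)} = \frac{1}{4 + 13} = \frac{1}{17}$)
$b{\left(E{\left(2 \right)} \right)} \left(77 + P{\left(H{\left(-4,-1 \right)} \right)}\right) = \frac{77 + 13}{17} = \frac{1}{17} \cdot 90 = \frac{90}{17}$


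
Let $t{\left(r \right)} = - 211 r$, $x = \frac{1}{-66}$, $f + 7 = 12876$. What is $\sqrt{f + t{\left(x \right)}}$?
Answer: $\frac{\sqrt{56071290}}{66} \approx 113.46$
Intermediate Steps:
$f = 12869$ ($f = -7 + 12876 = 12869$)
$x = - \frac{1}{66} \approx -0.015152$
$\sqrt{f + t{\left(x \right)}} = \sqrt{12869 - - \frac{211}{66}} = \sqrt{12869 + \frac{211}{66}} = \sqrt{\frac{849565}{66}} = \frac{\sqrt{56071290}}{66}$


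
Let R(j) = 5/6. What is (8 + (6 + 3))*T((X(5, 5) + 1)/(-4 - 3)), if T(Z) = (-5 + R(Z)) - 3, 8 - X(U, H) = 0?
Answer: -731/6 ≈ -121.83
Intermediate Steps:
R(j) = ⅚ (R(j) = 5*(⅙) = ⅚)
X(U, H) = 8 (X(U, H) = 8 - 1*0 = 8 + 0 = 8)
T(Z) = -43/6 (T(Z) = (-5 + ⅚) - 3 = -25/6 - 3 = -43/6)
(8 + (6 + 3))*T((X(5, 5) + 1)/(-4 - 3)) = (8 + (6 + 3))*(-43/6) = (8 + 9)*(-43/6) = 17*(-43/6) = -731/6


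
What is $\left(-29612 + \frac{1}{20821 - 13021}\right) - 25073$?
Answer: $- \frac{426542999}{7800} \approx -54685.0$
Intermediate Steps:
$\left(-29612 + \frac{1}{20821 - 13021}\right) - 25073 = \left(-29612 + \frac{1}{7800}\right) - 25073 = - \frac{230973599}{7800} - 25073 = - \frac{426542999}{7800}$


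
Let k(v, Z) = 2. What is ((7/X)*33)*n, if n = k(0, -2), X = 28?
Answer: 33/2 ≈ 16.500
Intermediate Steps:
n = 2
((7/X)*33)*n = ((7/28)*33)*2 = ((7*(1/28))*33)*2 = ((¼)*33)*2 = (33/4)*2 = 33/2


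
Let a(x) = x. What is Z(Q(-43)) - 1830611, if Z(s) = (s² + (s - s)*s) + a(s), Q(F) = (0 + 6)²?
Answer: -1829279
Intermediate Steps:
Q(F) = 36 (Q(F) = 6² = 36)
Z(s) = s + s² (Z(s) = (s² + (s - s)*s) + s = (s² + 0*s) + s = (s² + 0) + s = s² + s = s + s²)
Z(Q(-43)) - 1830611 = 36*(1 + 36) - 1830611 = 36*37 - 1830611 = 1332 - 1830611 = -1829279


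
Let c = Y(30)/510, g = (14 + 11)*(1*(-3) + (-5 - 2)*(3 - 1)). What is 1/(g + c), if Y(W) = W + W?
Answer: -17/7223 ≈ -0.0023536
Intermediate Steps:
Y(W) = 2*W
g = -425 (g = 25*(-3 - 7*2) = 25*(-3 - 14) = 25*(-17) = -425)
c = 2/17 (c = (2*30)/510 = 60*(1/510) = 2/17 ≈ 0.11765)
1/(g + c) = 1/(-425 + 2/17) = 1/(-7223/17) = -17/7223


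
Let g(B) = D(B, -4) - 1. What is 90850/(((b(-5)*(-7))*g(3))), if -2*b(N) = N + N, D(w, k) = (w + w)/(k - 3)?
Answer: 18170/13 ≈ 1397.7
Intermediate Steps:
D(w, k) = 2*w/(-3 + k) (D(w, k) = (2*w)/(-3 + k) = 2*w/(-3 + k))
b(N) = -N (b(N) = -(N + N)/2 = -N)
g(B) = -1 - 2*B/7 (g(B) = 2*B/(-3 - 4) - 1 = 2*B/(-7) - 1 = 2*B*(-⅐) - 1 = -2*B/7 - 1 = -1 - 2*B/7)
90850/(((b(-5)*(-7))*g(3))) = 90850/(((-1*(-5)*(-7))*(-1 - 2/7*3))) = 90850/(((5*(-7))*(-1 - 6/7))) = 90850/((-35*(-13/7))) = 90850/65 = 90850*(1/65) = 18170/13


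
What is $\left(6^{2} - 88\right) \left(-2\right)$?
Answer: $104$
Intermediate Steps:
$\left(6^{2} - 88\right) \left(-2\right) = \left(36 - 88\right) \left(-2\right) = \left(-52\right) \left(-2\right) = 104$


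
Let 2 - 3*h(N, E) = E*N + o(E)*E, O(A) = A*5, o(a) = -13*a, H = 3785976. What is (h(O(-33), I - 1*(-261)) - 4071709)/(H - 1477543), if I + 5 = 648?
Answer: -480719/2308433 ≈ -0.20824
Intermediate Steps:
I = 643 (I = -5 + 648 = 643)
O(A) = 5*A
h(N, E) = 2/3 + 13*E**2/3 - E*N/3 (h(N, E) = 2/3 - (E*N + (-13*E)*E)/3 = 2/3 - (E*N - 13*E**2)/3 = 2/3 - (-13*E**2 + E*N)/3 = 2/3 + (13*E**2/3 - E*N/3) = 2/3 + 13*E**2/3 - E*N/3)
(h(O(-33), I - 1*(-261)) - 4071709)/(H - 1477543) = ((2/3 + 13*(643 - 1*(-261))**2/3 - (643 - 1*(-261))*5*(-33)/3) - 4071709)/(3785976 - 1477543) = ((2/3 + 13*(643 + 261)**2/3 - 1/3*(643 + 261)*(-165)) - 4071709)/2308433 = ((2/3 + (13/3)*904**2 - 1/3*904*(-165)) - 4071709)*(1/2308433) = ((2/3 + (13/3)*817216 + 49720) - 4071709)*(1/2308433) = ((2/3 + 10623808/3 + 49720) - 4071709)*(1/2308433) = (3590990 - 4071709)*(1/2308433) = -480719*1/2308433 = -480719/2308433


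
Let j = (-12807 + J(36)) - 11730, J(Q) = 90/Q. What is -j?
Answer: 49069/2 ≈ 24535.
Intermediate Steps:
j = -49069/2 (j = (-12807 + 90/36) - 11730 = (-12807 + 90*(1/36)) - 11730 = (-12807 + 5/2) - 11730 = -25609/2 - 11730 = -49069/2 ≈ -24535.)
-j = -1*(-49069/2) = 49069/2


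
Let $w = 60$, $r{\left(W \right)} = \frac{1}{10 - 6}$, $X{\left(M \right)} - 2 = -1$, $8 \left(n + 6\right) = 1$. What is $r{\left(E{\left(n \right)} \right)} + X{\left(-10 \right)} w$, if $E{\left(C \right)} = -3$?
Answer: $\frac{241}{4} \approx 60.25$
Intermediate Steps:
$n = - \frac{47}{8}$ ($n = -6 + \frac{1}{8} \cdot 1 = -6 + \frac{1}{8} = - \frac{47}{8} \approx -5.875$)
$X{\left(M \right)} = 1$ ($X{\left(M \right)} = 2 - 1 = 1$)
$r{\left(W \right)} = \frac{1}{4}$
$r{\left(E{\left(n \right)} \right)} + X{\left(-10 \right)} w = \frac{1}{4} + 1 \cdot 60 = \frac{1}{4} + 60 = \frac{241}{4}$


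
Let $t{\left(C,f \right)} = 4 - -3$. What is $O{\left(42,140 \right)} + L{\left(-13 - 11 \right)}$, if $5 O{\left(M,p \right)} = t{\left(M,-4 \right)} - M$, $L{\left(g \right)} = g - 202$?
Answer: $-233$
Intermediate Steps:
$t{\left(C,f \right)} = 7$ ($t{\left(C,f \right)} = 4 + 3 = 7$)
$L{\left(g \right)} = -202 + g$
$O{\left(M,p \right)} = \frac{7}{5} - \frac{M}{5}$ ($O{\left(M,p \right)} = \frac{7 - M}{5} = \frac{7}{5} - \frac{M}{5}$)
$O{\left(42,140 \right)} + L{\left(-13 - 11 \right)} = \left(\frac{7}{5} - \frac{42}{5}\right) - 226 = -7 - 226 = -233$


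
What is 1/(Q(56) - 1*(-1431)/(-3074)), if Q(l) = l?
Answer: 58/3221 ≈ 0.018007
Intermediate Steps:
1/(Q(56) - 1*(-1431)/(-3074)) = 1/(56 - 1*(-1431)/(-3074)) = 1/(56 + 1431*(-1/3074)) = 1/(56 - 27/58) = 1/(3221/58) = 58/3221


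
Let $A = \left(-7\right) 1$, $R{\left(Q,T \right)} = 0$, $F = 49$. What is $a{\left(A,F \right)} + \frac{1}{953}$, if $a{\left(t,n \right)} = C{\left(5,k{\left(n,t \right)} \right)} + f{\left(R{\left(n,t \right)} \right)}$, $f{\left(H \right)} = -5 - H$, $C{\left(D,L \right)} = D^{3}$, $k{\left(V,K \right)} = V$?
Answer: $\frac{114361}{953} \approx 120.0$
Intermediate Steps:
$A = -7$
$a{\left(t,n \right)} = 120$ ($a{\left(t,n \right)} = 5^{3} - 5 = 125 + \left(-5 + 0\right) = 125 - 5 = 120$)
$a{\left(A,F \right)} + \frac{1}{953} = 120 + \frac{1}{953} = \frac{114361}{953}$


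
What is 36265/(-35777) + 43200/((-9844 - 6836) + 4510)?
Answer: -198691145/43540609 ≈ -4.5634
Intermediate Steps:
36265/(-35777) + 43200/((-9844 - 6836) + 4510) = 36265*(-1/35777) + 43200/(-16680 + 4510) = -36265/35777 + 43200/(-12170) = -36265/35777 + 43200*(-1/12170) = -36265/35777 - 4320/1217 = -198691145/43540609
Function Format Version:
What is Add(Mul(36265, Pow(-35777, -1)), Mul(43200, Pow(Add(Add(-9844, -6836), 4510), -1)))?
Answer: Rational(-198691145, 43540609) ≈ -4.5634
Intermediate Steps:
Add(Mul(36265, Pow(-35777, -1)), Mul(43200, Pow(Add(Add(-9844, -6836), 4510), -1))) = Add(Mul(36265, Rational(-1, 35777)), Mul(43200, Pow(Add(-16680, 4510), -1))) = Add(Rational(-36265, 35777), Mul(43200, Pow(-12170, -1))) = Add(Rational(-36265, 35777), Mul(43200, Rational(-1, 12170))) = Add(Rational(-36265, 35777), Rational(-4320, 1217)) = Rational(-198691145, 43540609)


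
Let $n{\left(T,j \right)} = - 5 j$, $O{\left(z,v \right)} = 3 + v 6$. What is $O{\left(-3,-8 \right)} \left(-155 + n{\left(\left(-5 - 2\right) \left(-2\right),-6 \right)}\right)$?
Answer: $5625$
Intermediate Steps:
$O{\left(z,v \right)} = 3 + 6 v$
$O{\left(-3,-8 \right)} \left(-155 + n{\left(\left(-5 - 2\right) \left(-2\right),-6 \right)}\right) = \left(3 + 6 \left(-8\right)\right) \left(-155 - -30\right) = \left(3 - 48\right) \left(-155 + 30\right) = \left(-45\right) \left(-125\right) = 5625$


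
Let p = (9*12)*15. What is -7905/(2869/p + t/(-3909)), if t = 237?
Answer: -16686348300/3610327 ≈ -4621.8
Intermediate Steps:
p = 1620 (p = 108*15 = 1620)
-7905/(2869/p + t/(-3909)) = -7905/(2869/1620 + 237/(-3909)) = -7905/(2869*(1/1620) + 237*(-1/3909)) = -7905/(2869/1620 - 79/1303) = -7905/3610327/2110860 = -7905*2110860/3610327 = -16686348300/3610327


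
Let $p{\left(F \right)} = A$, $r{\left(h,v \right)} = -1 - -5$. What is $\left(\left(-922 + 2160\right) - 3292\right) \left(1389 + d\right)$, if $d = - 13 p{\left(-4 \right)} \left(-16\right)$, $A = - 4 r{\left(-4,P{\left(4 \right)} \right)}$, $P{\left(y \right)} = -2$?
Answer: $3982706$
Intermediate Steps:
$r{\left(h,v \right)} = 4$ ($r{\left(h,v \right)} = -1 + 5 = 4$)
$A = -16$ ($A = \left(-4\right) 4 = -16$)
$p{\left(F \right)} = -16$
$d = -3328$ ($d = \left(-13\right) \left(-16\right) \left(-16\right) = 208 \left(-16\right) = -3328$)
$\left(\left(-922 + 2160\right) - 3292\right) \left(1389 + d\right) = \left(\left(-922 + 2160\right) - 3292\right) \left(1389 - 3328\right) = \left(1238 - 3292\right) \left(-1939\right) = \left(-2054\right) \left(-1939\right) = 3982706$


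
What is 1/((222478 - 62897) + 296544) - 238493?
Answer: -108782619624/456125 ≈ -2.3849e+5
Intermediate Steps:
1/((222478 - 62897) + 296544) - 238493 = 1/(159581 + 296544) - 238493 = 1/456125 - 238493 = -108782619624/456125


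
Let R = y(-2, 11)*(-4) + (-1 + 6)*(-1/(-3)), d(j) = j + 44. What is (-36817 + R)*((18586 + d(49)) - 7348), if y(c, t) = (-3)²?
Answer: -417562458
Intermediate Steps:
d(j) = 44 + j
y(c, t) = 9
R = -103/3 (R = 9*(-4) + (-1 + 6)*(-1/(-3)) = -36 + 5*(-1*(-⅓)) = -36 + 5*(⅓) = -36 + 5/3 = -103/3 ≈ -34.333)
(-36817 + R)*((18586 + d(49)) - 7348) = (-36817 - 103/3)*((18586 + (44 + 49)) - 7348) = -110554*((18586 + 93) - 7348)/3 = -110554*(18679 - 7348)/3 = -110554/3*11331 = -417562458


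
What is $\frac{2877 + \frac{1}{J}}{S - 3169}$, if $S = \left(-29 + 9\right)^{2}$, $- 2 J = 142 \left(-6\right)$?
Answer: $- \frac{1225603}{1179594} \approx -1.039$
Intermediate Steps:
$J = 426$ ($J = - \frac{142 \left(-6\right)}{2} = \left(- \frac{1}{2}\right) \left(-852\right) = 426$)
$S = 400$ ($S = \left(-20\right)^{2} = 400$)
$\frac{2877 + \frac{1}{J}}{S - 3169} = \frac{2877 + \frac{1}{426}}{400 - 3169} = \frac{2877 + \frac{1}{426}}{-2769} = \frac{1225603}{426} \left(- \frac{1}{2769}\right) = - \frac{1225603}{1179594}$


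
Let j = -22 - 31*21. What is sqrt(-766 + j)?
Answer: I*sqrt(1439) ≈ 37.934*I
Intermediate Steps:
j = -673 (j = -22 - 651 = -673)
sqrt(-766 + j) = sqrt(-766 - 673) = sqrt(-1439) = I*sqrt(1439)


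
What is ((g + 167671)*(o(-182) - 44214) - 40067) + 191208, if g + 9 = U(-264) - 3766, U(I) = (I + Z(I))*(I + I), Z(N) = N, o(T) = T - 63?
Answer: -19680958979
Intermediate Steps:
o(T) = -63 + T
U(I) = 4*I² (U(I) = (I + I)*(I + I) = (2*I)*(2*I) = 4*I²)
g = 275009 (g = -9 + (4*(-264)² - 3766) = -9 + (4*69696 - 3766) = -9 + (278784 - 3766) = -9 + 275018 = 275009)
((g + 167671)*(o(-182) - 44214) - 40067) + 191208 = ((275009 + 167671)*((-63 - 182) - 44214) - 40067) + 191208 = (442680*(-245 - 44214) - 40067) + 191208 = (442680*(-44459) - 40067) + 191208 = (-19681110120 - 40067) + 191208 = -19681150187 + 191208 = -19680958979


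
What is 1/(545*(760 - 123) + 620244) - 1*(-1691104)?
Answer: 1635989229537/967409 ≈ 1.6911e+6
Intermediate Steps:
1/(545*(760 - 123) + 620244) - 1*(-1691104) = 1/(545*637 + 620244) + 1691104 = 1/(347165 + 620244) + 1691104 = 1/967409 + 1691104 = 1635989229537/967409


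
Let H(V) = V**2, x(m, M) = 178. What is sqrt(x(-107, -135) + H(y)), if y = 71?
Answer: sqrt(5219) ≈ 72.243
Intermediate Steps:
sqrt(x(-107, -135) + H(y)) = sqrt(178 + 71**2) = sqrt(178 + 5041) = sqrt(5219)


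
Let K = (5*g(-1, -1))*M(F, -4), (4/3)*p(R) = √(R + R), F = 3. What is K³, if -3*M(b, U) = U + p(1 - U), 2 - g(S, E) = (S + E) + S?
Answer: 4109375/54 - 2234375*√10/96 ≈ 2498.3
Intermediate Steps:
p(R) = 3*√2*√R/4 (p(R) = 3*√(R + R)/4 = 3*√(2*R)/4 = 3*(√2*√R)/4 = 3*√2*√R/4)
g(S, E) = 2 - E - 2*S (g(S, E) = 2 - ((S + E) + S) = 2 - ((E + S) + S) = 2 - (E + 2*S) = 2 + (-E - 2*S) = 2 - E - 2*S)
M(b, U) = -U/3 - √2*√(1 - U)/4 (M(b, U) = -(U + 3*√2*√(1 - U)/4)/3 = -U/3 - √2*√(1 - U)/4)
K = 100/3 - 25*√10/4 (K = (5*(2 - 1*(-1) - 2*(-1)))*(-⅓*(-4) - √(2 - 2*(-4))/4) = (5*(2 + 1 + 2))*(4/3 - √(2 + 8)/4) = (5*5)*(4/3 - √10/4) = 25*(4/3 - √10/4) = 100/3 - 25*√10/4 ≈ 13.569)
K³ = (100/3 - 25*√10/4)³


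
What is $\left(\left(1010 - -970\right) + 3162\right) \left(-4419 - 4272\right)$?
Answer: $-44689122$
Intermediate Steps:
$\left(\left(1010 - -970\right) + 3162\right) \left(-4419 - 4272\right) = \left(\left(1010 + 970\right) + 3162\right) \left(-8691\right) = \left(1980 + 3162\right) \left(-8691\right) = 5142 \left(-8691\right) = -44689122$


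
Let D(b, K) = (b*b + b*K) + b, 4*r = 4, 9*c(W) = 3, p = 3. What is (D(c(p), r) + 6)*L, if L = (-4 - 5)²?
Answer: 549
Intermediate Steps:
c(W) = ⅓ (c(W) = (⅑)*3 = ⅓)
r = 1 (r = (¼)*4 = 1)
D(b, K) = b + b² + K*b (D(b, K) = (b² + K*b) + b = b + b² + K*b)
L = 81 (L = (-9)² = 81)
(D(c(p), r) + 6)*L = ((1 + 1 + ⅓)/3 + 6)*81 = ((⅓)*(7/3) + 6)*81 = (7/9 + 6)*81 = (61/9)*81 = 549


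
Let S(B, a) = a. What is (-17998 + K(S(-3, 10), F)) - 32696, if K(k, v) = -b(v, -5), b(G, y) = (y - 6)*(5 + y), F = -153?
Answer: -50694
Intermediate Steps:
b(G, y) = (-6 + y)*(5 + y)
K(k, v) = 0 (K(k, v) = -(-30 + (-5)² - 1*(-5)) = -(-30 + 25 + 5) = -1*0 = 0)
(-17998 + K(S(-3, 10), F)) - 32696 = (-17998 + 0) - 32696 = -17998 - 32696 = -50694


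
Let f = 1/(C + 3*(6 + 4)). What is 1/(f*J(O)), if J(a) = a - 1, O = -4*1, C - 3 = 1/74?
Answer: -2443/370 ≈ -6.6027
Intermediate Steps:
C = 223/74 (C = 3 + 1/74 = 223/74 ≈ 3.0135)
O = -4
J(a) = -1 + a
f = 74/2443 (f = 1/(223/74 + 3*(6 + 4)) = 1/(223/74 + 3*10) = 1/(223/74 + 30) = 1/(2443/74) = 74/2443 ≈ 0.030291)
1/(f*J(O)) = 1/(74*(-1 - 4)/2443) = 1/((74/2443)*(-5)) = 1/(-370/2443) = -2443/370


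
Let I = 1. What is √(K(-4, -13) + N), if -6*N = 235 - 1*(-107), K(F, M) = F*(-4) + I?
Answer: 2*I*√10 ≈ 6.3246*I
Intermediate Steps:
K(F, M) = 1 - 4*F (K(F, M) = F*(-4) + 1 = -4*F + 1 = 1 - 4*F)
N = -57 (N = -(235 - 1*(-107))/6 = -(235 + 107)/6 = -⅙*342 = -57)
√(K(-4, -13) + N) = √((1 - 4*(-4)) - 57) = √((1 + 16) - 57) = √(17 - 57) = √(-40) = 2*I*√10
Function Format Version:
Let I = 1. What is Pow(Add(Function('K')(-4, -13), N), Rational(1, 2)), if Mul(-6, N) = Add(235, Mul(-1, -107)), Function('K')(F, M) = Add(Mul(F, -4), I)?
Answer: Mul(2, I, Pow(10, Rational(1, 2))) ≈ Mul(6.3246, I)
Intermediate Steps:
Function('K')(F, M) = Add(1, Mul(-4, F)) (Function('K')(F, M) = Add(Mul(F, -4), 1) = Add(Mul(-4, F), 1) = Add(1, Mul(-4, F)))
N = -57 (N = Mul(Rational(-1, 6), Add(235, Mul(-1, -107))) = Mul(Rational(-1, 6), Add(235, 107)) = Mul(Rational(-1, 6), 342) = -57)
Pow(Add(Function('K')(-4, -13), N), Rational(1, 2)) = Pow(Add(Add(1, Mul(-4, -4)), -57), Rational(1, 2)) = Pow(Add(Add(1, 16), -57), Rational(1, 2)) = Pow(Add(17, -57), Rational(1, 2)) = Pow(-40, Rational(1, 2)) = Mul(2, I, Pow(10, Rational(1, 2)))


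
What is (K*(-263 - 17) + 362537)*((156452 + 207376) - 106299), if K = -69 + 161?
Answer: 86729844033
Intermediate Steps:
K = 92
(K*(-263 - 17) + 362537)*((156452 + 207376) - 106299) = (92*(-263 - 17) + 362537)*((156452 + 207376) - 106299) = (92*(-280) + 362537)*(363828 - 106299) = (-25760 + 362537)*257529 = 336777*257529 = 86729844033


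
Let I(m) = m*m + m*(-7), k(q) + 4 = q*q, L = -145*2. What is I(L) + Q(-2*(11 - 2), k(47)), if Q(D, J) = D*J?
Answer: 46440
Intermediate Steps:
L = -290
k(q) = -4 + q² (k(q) = -4 + q*q = -4 + q²)
I(m) = m² - 7*m
I(L) + Q(-2*(11 - 2), k(47)) = -290*(-7 - 290) + (-2*(11 - 2))*(-4 + 47²) = -290*(-297) + (-2*9)*(-4 + 2209) = 86130 - 18*2205 = 86130 - 39690 = 46440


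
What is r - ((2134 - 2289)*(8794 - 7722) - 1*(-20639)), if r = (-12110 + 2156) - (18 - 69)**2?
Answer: 132966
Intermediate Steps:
r = -12555 (r = -9954 - 1*(-51)**2 = -9954 - 1*2601 = -9954 - 2601 = -12555)
r - ((2134 - 2289)*(8794 - 7722) - 1*(-20639)) = -12555 - ((2134 - 2289)*(8794 - 7722) - 1*(-20639)) = -12555 - (-155*1072 + 20639) = -12555 - (-166160 + 20639) = -12555 - 1*(-145521) = -12555 + 145521 = 132966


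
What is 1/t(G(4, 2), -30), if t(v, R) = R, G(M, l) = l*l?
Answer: -1/30 ≈ -0.033333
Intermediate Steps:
G(M, l) = l**2
1/t(G(4, 2), -30) = 1/(-30) = -1/30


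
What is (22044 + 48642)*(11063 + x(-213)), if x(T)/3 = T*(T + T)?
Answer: 20023718022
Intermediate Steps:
x(T) = 6*T**2 (x(T) = 3*(T*(T + T)) = 3*(T*(2*T)) = 3*(2*T**2) = 6*T**2)
(22044 + 48642)*(11063 + x(-213)) = (22044 + 48642)*(11063 + 6*(-213)**2) = 70686*(11063 + 6*45369) = 70686*(11063 + 272214) = 70686*283277 = 20023718022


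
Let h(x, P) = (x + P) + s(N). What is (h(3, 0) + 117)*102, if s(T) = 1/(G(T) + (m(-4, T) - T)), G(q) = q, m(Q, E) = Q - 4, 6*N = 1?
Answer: 48909/4 ≈ 12227.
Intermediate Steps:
N = ⅙ (N = (⅙)*1 = ⅙ ≈ 0.16667)
m(Q, E) = -4 + Q
s(T) = -⅛ (s(T) = 1/(T + ((-4 - 4) - T)) = 1/(T + (-8 - T)) = 1/(-8) = -⅛)
h(x, P) = -⅛ + P + x (h(x, P) = (x + P) - ⅛ = (P + x) - ⅛ = -⅛ + P + x)
(h(3, 0) + 117)*102 = ((-⅛ + 0 + 3) + 117)*102 = (23/8 + 117)*102 = (959/8)*102 = 48909/4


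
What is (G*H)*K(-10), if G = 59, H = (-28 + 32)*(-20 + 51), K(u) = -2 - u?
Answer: 58528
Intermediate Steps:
H = 124 (H = 4*31 = 124)
(G*H)*K(-10) = (59*124)*(-2 - 1*(-10)) = 7316*(-2 + 10) = 7316*8 = 58528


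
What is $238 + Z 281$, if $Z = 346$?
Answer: $97464$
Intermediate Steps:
$238 + Z 281 = 238 + 346 \cdot 281 = 238 + 97226 = 97464$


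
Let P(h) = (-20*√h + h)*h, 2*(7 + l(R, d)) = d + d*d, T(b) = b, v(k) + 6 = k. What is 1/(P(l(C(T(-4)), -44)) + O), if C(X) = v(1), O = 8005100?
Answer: 8886821/78644413078441 + 18780*√939/78644413078441 ≈ 1.2032e-7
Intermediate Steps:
v(k) = -6 + k
C(X) = -5 (C(X) = -6 + 1 = -5)
l(R, d) = -7 + d/2 + d²/2 (l(R, d) = -7 + (d + d*d)/2 = -7 + (d + d²)/2 = -7 + (d/2 + d²/2) = -7 + d/2 + d²/2)
P(h) = h*(h - 20*√h) (P(h) = (h - 20*√h)*h = h*(h - 20*√h))
1/(P(l(C(T(-4)), -44)) + O) = 1/(((-7 + (½)*(-44) + (½)*(-44)²)² - 20*(-7 + (½)*(-44) + (½)*(-44)²)^(3/2)) + 8005100) = 1/(((-7 - 22 + (½)*1936)² - 20*(-7 - 22 + (½)*1936)^(3/2)) + 8005100) = 1/(((-7 - 22 + 968)² - 20*(-7 - 22 + 968)^(3/2)) + 8005100) = 1/((939² - 18780*√939) + 8005100) = 1/((881721 - 18780*√939) + 8005100) = 1/(8886821 - 18780*√939)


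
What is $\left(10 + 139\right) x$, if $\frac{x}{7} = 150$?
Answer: $156450$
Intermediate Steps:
$x = 1050$ ($x = 7 \cdot 150 = 1050$)
$\left(10 + 139\right) x = \left(10 + 139\right) 1050 = 149 \cdot 1050 = 156450$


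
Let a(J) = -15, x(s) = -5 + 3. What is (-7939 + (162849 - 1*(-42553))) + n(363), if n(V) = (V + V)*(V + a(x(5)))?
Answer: 450111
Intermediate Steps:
x(s) = -2
n(V) = 2*V*(-15 + V) (n(V) = (V + V)*(V - 15) = (2*V)*(-15 + V) = 2*V*(-15 + V))
(-7939 + (162849 - 1*(-42553))) + n(363) = (-7939 + (162849 - 1*(-42553))) + 2*363*(-15 + 363) = (-7939 + (162849 + 42553)) + 2*363*348 = (-7939 + 205402) + 252648 = 197463 + 252648 = 450111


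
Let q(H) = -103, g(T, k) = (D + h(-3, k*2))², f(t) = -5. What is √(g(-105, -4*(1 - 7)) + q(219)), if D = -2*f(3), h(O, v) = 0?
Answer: I*√3 ≈ 1.732*I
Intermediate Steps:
D = 10 (D = -2*(-5) = 10)
g(T, k) = 100 (g(T, k) = (10 + 0)² = 10² = 100)
√(g(-105, -4*(1 - 7)) + q(219)) = √(100 - 103) = √(-3) = I*√3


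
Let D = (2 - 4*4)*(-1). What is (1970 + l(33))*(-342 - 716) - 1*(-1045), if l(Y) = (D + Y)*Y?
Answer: -3724173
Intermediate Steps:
D = 14 (D = (2 - 16)*(-1) = -14*(-1) = 14)
l(Y) = Y*(14 + Y) (l(Y) = (14 + Y)*Y = Y*(14 + Y))
(1970 + l(33))*(-342 - 716) - 1*(-1045) = (1970 + 33*(14 + 33))*(-342 - 716) - 1*(-1045) = (1970 + 33*47)*(-1058) + 1045 = (1970 + 1551)*(-1058) + 1045 = 3521*(-1058) + 1045 = -3725218 + 1045 = -3724173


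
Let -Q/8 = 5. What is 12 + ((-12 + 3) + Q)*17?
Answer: -821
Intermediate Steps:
Q = -40 (Q = -8*5 = -40)
12 + ((-12 + 3) + Q)*17 = 12 + ((-12 + 3) - 40)*17 = 12 + (-9 - 40)*17 = 12 - 49*17 = 12 - 833 = -821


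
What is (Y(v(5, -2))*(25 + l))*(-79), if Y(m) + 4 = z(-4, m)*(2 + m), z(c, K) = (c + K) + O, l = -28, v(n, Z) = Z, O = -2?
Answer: -948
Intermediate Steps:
z(c, K) = -2 + K + c (z(c, K) = (c + K) - 2 = (K + c) - 2 = -2 + K + c)
Y(m) = -4 + (-6 + m)*(2 + m) (Y(m) = -4 + (-2 + m - 4)*(2 + m) = -4 + (-6 + m)*(2 + m))
(Y(v(5, -2))*(25 + l))*(-79) = ((-16 + (-2)² - 4*(-2))*(25 - 28))*(-79) = ((-16 + 4 + 8)*(-3))*(-79) = -4*(-3)*(-79) = 12*(-79) = -948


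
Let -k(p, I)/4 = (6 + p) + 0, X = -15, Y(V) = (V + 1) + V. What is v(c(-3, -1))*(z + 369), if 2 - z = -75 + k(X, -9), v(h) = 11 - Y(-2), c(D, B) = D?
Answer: 5740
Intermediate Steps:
Y(V) = 1 + 2*V (Y(V) = (1 + V) + V = 1 + 2*V)
v(h) = 14 (v(h) = 11 - (1 + 2*(-2)) = 11 - (1 - 4) = 11 - 1*(-3) = 11 + 3 = 14)
k(p, I) = -24 - 4*p (k(p, I) = -4*((6 + p) + 0) = -4*(6 + p) = -24 - 4*p)
z = 41 (z = 2 - (-75 + (-24 - 4*(-15))) = 2 - (-75 + (-24 + 60)) = 2 - (-75 + 36) = 2 - 1*(-39) = 2 + 39 = 41)
v(c(-3, -1))*(z + 369) = 14*(41 + 369) = 14*410 = 5740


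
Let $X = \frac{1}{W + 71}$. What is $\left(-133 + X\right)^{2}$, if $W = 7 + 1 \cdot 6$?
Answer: $\frac{124791241}{7056} \approx 17686.0$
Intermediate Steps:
$W = 13$ ($W = 7 + 6 = 13$)
$X = \frac{1}{84}$ ($X = \frac{1}{13 + 71} = \frac{1}{84} \approx 0.011905$)
$\left(-133 + X\right)^{2} = \left(-133 + \frac{1}{84}\right)^{2} = \left(- \frac{11171}{84}\right)^{2} = \frac{124791241}{7056}$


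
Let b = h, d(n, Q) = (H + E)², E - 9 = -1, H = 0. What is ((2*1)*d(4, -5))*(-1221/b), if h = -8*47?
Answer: 19536/47 ≈ 415.66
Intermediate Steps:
E = 8 (E = 9 - 1 = 8)
h = -376
d(n, Q) = 64 (d(n, Q) = (0 + 8)² = 8² = 64)
b = -376
((2*1)*d(4, -5))*(-1221/b) = ((2*1)*64)*(-1221/(-376)) = (2*64)*(-1221*(-1/376)) = 128*(1221/376) = 19536/47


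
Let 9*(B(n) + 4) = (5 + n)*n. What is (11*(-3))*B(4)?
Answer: 0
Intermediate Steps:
B(n) = -4 + n*(5 + n)/9 (B(n) = -4 + ((5 + n)*n)/9 = -4 + (n*(5 + n))/9 = -4 + n*(5 + n)/9)
(11*(-3))*B(4) = (11*(-3))*(-4 + (1/9)*4**2 + (5/9)*4) = -33*(-4 + (1/9)*16 + 20/9) = -33*(-4 + 16/9 + 20/9) = -33*0 = 0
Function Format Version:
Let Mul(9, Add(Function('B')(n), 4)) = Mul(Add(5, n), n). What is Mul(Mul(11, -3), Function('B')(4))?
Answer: 0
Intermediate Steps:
Function('B')(n) = Add(-4, Mul(Rational(1, 9), n, Add(5, n))) (Function('B')(n) = Add(-4, Mul(Rational(1, 9), Mul(Add(5, n), n))) = Add(-4, Mul(Rational(1, 9), Mul(n, Add(5, n)))) = Add(-4, Mul(Rational(1, 9), n, Add(5, n))))
Mul(Mul(11, -3), Function('B')(4)) = Mul(Mul(11, -3), Add(-4, Mul(Rational(1, 9), Pow(4, 2)), Mul(Rational(5, 9), 4))) = Mul(-33, Add(-4, Mul(Rational(1, 9), 16), Rational(20, 9))) = Mul(-33, Add(-4, Rational(16, 9), Rational(20, 9))) = Mul(-33, 0) = 0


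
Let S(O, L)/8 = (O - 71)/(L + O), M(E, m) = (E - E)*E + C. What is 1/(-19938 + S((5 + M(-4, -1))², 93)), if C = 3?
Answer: -157/3130322 ≈ -5.0155e-5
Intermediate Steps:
M(E, m) = 3 (M(E, m) = (E - E)*E + 3 = 0*E + 3 = 0 + 3 = 3)
S(O, L) = 8*(-71 + O)/(L + O) (S(O, L) = 8*((O - 71)/(L + O)) = 8*((-71 + O)/(L + O)) = 8*(-71 + O)/(L + O))
1/(-19938 + S((5 + M(-4, -1))², 93)) = 1/(-19938 + 8*(-71 + (5 + 3)²)/(93 + (5 + 3)²)) = 1/(-19938 + 8*(-71 + 8²)/(93 + 8²)) = 1/(-19938 + 8*(-71 + 64)/(93 + 64)) = 1/(-19938 + 8*(-7)/157) = 1/(-19938 + 8*(1/157)*(-7)) = 1/(-19938 - 56/157) = 1/(-3130322/157) = -157/3130322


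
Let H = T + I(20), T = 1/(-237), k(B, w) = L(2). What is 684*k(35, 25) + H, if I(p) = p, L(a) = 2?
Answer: 328955/237 ≈ 1388.0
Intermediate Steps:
k(B, w) = 2
T = -1/237 ≈ -0.0042194
H = 4739/237 (H = -1/237 + 20 = 4739/237 ≈ 19.996)
684*k(35, 25) + H = 684*2 + 4739/237 = 1368 + 4739/237 = 328955/237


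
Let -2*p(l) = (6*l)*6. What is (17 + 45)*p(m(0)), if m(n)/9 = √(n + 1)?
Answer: -10044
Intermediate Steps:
m(n) = 9*√(1 + n) (m(n) = 9*√(n + 1) = 9*√(1 + n))
p(l) = -18*l (p(l) = -6*l*6/2 = -18*l)
(17 + 45)*p(m(0)) = (17 + 45)*(-162*√(1 + 0)) = 62*(-162*√1) = 62*(-162) = -10044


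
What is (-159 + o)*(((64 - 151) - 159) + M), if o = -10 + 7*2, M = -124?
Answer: 57350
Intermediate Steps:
o = 4 (o = -10 + 14 = 4)
(-159 + o)*(((64 - 151) - 159) + M) = (-159 + 4)*(((64 - 151) - 159) - 124) = -155*((-87 - 159) - 124) = -155*(-246 - 124) = -155*(-370) = 57350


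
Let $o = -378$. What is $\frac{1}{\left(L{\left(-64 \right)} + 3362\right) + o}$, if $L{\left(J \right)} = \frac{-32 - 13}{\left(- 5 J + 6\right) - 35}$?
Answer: $\frac{97}{289433} \approx 0.00033514$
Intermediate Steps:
$L{\left(J \right)} = - \frac{45}{-29 - 5 J}$ ($L{\left(J \right)} = - \frac{45}{\left(6 - 5 J\right) - 35} = - \frac{45}{-29 - 5 J}$)
$\frac{1}{\left(L{\left(-64 \right)} + 3362\right) + o} = \frac{1}{\left(\frac{45}{29 + 5 \left(-64\right)} + 3362\right) - 378} = \frac{1}{\left(\frac{45}{29 - 320} + 3362\right) - 378} = \frac{1}{\left(\frac{45}{-291} + 3362\right) - 378} = \frac{1}{\left(45 \left(- \frac{1}{291}\right) + 3362\right) - 378} = \frac{1}{\left(- \frac{15}{97} + 3362\right) - 378} = \frac{1}{\frac{326099}{97} - 378} = \frac{1}{\frac{289433}{97}} = \frac{97}{289433}$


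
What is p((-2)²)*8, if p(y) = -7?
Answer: -56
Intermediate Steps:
p((-2)²)*8 = -7*8 = -56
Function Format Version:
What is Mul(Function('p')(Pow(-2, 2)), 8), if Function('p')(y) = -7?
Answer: -56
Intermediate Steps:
Mul(Function('p')(Pow(-2, 2)), 8) = Mul(-7, 8) = -56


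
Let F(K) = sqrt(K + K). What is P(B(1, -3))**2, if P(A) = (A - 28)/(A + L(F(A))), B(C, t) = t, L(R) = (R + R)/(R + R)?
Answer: 961/4 ≈ 240.25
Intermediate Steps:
F(K) = sqrt(2)*sqrt(K) (F(K) = sqrt(2*K) = sqrt(2)*sqrt(K))
L(R) = 1 (L(R) = (2*R)/((2*R)) = (2*R)*(1/(2*R)) = 1)
P(A) = (-28 + A)/(1 + A) (P(A) = (A - 28)/(A + 1) = (-28 + A)/(1 + A))
P(B(1, -3))**2 = ((-28 - 3)/(1 - 3))**2 = (-31/(-2))**2 = (-1/2*(-31))**2 = (31/2)**2 = 961/4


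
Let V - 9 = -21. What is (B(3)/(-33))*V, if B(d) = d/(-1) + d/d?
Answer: -8/11 ≈ -0.72727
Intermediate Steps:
V = -12 (V = 9 - 21 = -12)
B(d) = 1 - d (B(d) = d*(-1) + 1 = -d + 1 = 1 - d)
(B(3)/(-33))*V = ((1 - 1*3)/(-33))*(-12) = ((1 - 3)*(-1/33))*(-12) = -2*(-1/33)*(-12) = (2/33)*(-12) = -8/11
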